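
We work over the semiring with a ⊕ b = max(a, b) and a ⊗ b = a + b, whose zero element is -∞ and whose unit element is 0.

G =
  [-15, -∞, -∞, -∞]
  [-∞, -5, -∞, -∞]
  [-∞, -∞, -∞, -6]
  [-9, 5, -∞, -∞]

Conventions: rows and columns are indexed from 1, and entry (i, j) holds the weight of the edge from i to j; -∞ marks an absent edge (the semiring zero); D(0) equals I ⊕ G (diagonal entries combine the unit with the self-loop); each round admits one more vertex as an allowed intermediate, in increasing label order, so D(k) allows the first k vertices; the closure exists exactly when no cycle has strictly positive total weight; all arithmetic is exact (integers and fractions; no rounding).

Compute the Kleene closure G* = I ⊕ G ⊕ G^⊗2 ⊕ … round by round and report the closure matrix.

D(0):
  [0, -∞, -∞, -∞]
  [-∞, 0, -∞, -∞]
  [-∞, -∞, 0, -6]
  [-9, 5, -∞, 0]
D(1):
  [0, -∞, -∞, -∞]
  [-∞, 0, -∞, -∞]
  [-∞, -∞, 0, -6]
  [-9, 5, -∞, 0]
D(2):
  [0, -∞, -∞, -∞]
  [-∞, 0, -∞, -∞]
  [-∞, -∞, 0, -6]
  [-9, 5, -∞, 0]
D(3):
  [0, -∞, -∞, -∞]
  [-∞, 0, -∞, -∞]
  [-∞, -∞, 0, -6]
  [-9, 5, -∞, 0]
D(4):
  [0, -∞, -∞, -∞]
  [-∞, 0, -∞, -∞]
  [-15, -1, 0, -6]
  [-9, 5, -∞, 0]
Answer: G* = [[0, -∞, -∞, -∞], [-∞, 0, -∞, -∞], [-15, -1, 0, -6], [-9, 5, -∞, 0]]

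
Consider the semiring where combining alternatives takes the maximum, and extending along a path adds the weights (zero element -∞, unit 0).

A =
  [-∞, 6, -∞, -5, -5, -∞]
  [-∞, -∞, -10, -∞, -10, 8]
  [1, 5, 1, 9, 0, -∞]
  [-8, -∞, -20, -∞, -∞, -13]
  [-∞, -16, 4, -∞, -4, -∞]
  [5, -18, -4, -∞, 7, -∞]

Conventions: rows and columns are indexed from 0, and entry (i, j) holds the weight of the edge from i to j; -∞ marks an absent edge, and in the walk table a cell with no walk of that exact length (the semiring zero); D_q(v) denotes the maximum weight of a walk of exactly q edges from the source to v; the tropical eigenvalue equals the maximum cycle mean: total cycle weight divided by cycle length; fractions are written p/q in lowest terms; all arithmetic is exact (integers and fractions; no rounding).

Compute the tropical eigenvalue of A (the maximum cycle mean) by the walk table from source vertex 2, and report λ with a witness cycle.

q=0: [-∞, -∞, 0, -∞, -∞, -∞]
q=1: [1, 5, 1, 9, 0, -∞]
q=2: [2, 7, 4, 10, 1, 13]
q=3: [18, 9, 9, 13, 20, 15]
q=4: [20, 24, 24, 18, 22, 17]
q=5: [25, 29, 26, 33, 24, 32]
q=6: [37, 31, 28, 35, 39, 37]
Optimal cycle mean attained by: cycle 0->1->5->0, total 6 + 8 + 5, length 3.
Answer: λ = 19/3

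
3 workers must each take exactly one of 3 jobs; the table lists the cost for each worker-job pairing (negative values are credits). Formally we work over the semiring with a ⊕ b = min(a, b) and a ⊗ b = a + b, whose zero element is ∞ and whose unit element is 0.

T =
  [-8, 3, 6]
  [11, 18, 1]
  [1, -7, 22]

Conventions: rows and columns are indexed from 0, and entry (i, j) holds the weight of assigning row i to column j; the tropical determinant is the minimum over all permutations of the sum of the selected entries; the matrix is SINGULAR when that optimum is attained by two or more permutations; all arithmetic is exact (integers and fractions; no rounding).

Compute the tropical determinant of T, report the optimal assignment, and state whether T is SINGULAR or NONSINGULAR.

σ = (0, 1, 2): (-8) + 18 + 22 = 32
σ = (0, 2, 1): (-8) + 1 + (-7) = -14
σ = (1, 0, 2): 3 + 11 + 22 = 36
σ = (1, 2, 0): 3 + 1 + 1 = 5
σ = (2, 0, 1): 6 + 11 + (-7) = 10
σ = (2, 1, 0): 6 + 18 + 1 = 25
Optimal value attained by: σ = (0, 2, 1).
Answer: det⊕(T) = -14; verdict: NONSINGULAR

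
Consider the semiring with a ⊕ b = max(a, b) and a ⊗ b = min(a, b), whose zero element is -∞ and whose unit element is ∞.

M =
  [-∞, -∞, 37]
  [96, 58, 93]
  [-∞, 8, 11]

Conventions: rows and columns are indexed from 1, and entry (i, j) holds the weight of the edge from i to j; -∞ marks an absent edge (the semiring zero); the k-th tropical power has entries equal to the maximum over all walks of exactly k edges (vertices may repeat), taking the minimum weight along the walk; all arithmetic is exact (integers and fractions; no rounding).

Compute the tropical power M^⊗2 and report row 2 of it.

M^⊗2:
  [-∞, 8, 11]
  [58, 58, 58]
  [8, 8, 11]
Answer: row 2 of M^⊗2 = [58, 58, 58]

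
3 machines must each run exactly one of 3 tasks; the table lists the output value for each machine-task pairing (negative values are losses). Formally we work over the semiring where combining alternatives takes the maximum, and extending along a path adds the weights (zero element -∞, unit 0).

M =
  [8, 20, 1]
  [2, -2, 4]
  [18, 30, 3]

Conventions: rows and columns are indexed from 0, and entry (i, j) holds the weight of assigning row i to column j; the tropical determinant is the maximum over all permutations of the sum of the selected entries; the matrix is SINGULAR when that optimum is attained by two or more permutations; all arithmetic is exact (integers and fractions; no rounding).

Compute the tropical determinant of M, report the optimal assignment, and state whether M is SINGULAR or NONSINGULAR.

σ = (0, 1, 2): 8 + (-2) + 3 = 9
σ = (0, 2, 1): 8 + 4 + 30 = 42
σ = (1, 0, 2): 20 + 2 + 3 = 25
σ = (1, 2, 0): 20 + 4 + 18 = 42
σ = (2, 0, 1): 1 + 2 + 30 = 33
σ = (2, 1, 0): 1 + (-2) + 18 = 17
Optimal value attained by: σ = (0, 2, 1).
Answer: det⊕(M) = 42; verdict: SINGULAR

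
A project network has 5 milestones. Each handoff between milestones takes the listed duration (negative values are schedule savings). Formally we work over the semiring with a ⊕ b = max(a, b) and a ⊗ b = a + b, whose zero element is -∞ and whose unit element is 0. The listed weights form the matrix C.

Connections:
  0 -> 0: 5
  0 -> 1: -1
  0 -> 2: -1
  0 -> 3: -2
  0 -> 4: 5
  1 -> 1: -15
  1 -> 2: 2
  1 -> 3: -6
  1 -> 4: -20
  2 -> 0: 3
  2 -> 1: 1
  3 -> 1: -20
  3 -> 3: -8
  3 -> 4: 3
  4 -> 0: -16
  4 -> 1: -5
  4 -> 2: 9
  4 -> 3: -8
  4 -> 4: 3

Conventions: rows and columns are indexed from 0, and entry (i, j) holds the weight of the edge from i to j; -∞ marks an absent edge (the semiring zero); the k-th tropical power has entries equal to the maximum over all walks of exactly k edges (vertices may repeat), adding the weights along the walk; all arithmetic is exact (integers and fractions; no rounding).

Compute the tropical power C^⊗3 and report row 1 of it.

C^⊗2:
  [10, 4, 14, 3, 10]
  [5, 3, -11, -14, -3]
  [8, 2, 3, 1, 8]
  [-13, -2, 12, -5, 6]
  [12, 10, 12, -5, 6]
C^⊗3:
  [17, 15, 19, 8, 15]
  [10, 4, 6, 3, 10]
  [13, 7, 17, 6, 13]
  [15, 13, 15, -2, 9]
  [17, 13, 15, 10, 17]
Answer: row 1 of C^⊗3 = [10, 4, 6, 3, 10]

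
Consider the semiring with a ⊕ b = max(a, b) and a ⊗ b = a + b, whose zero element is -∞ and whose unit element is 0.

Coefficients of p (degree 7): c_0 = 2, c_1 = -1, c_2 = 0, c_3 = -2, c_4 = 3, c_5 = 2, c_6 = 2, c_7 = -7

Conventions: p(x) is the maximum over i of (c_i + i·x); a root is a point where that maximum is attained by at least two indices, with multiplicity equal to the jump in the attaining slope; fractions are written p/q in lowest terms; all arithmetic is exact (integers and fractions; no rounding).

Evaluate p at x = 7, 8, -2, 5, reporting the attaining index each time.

p(7) = max(2+0·7=2, -1+1·7=6, 0+2·7=14, -2+3·7=19, 3+4·7=31, 2+5·7=37, 2+6·7=44, -7+7·7=42) = 44 (attained by i=6)
p(8) = max(2+0·8=2, -1+1·8=7, 0+2·8=16, -2+3·8=22, 3+4·8=35, 2+5·8=42, 2+6·8=50, -7+7·8=49) = 50 (attained by i=6)
p(-2) = max(2+0·(-2)=2, -1+1·(-2)=-3, 0+2·(-2)=-4, -2+3·(-2)=-8, 3+4·(-2)=-5, 2+5·(-2)=-8, 2+6·(-2)=-10, -7+7·(-2)=-21) = 2 (attained by i=0)
p(5) = max(2+0·5=2, -1+1·5=4, 0+2·5=10, -2+3·5=13, 3+4·5=23, 2+5·5=27, 2+6·5=32, -7+7·5=28) = 32 (attained by i=6)
Answer: p(7) = 44; p(8) = 50; p(-2) = 2; p(5) = 32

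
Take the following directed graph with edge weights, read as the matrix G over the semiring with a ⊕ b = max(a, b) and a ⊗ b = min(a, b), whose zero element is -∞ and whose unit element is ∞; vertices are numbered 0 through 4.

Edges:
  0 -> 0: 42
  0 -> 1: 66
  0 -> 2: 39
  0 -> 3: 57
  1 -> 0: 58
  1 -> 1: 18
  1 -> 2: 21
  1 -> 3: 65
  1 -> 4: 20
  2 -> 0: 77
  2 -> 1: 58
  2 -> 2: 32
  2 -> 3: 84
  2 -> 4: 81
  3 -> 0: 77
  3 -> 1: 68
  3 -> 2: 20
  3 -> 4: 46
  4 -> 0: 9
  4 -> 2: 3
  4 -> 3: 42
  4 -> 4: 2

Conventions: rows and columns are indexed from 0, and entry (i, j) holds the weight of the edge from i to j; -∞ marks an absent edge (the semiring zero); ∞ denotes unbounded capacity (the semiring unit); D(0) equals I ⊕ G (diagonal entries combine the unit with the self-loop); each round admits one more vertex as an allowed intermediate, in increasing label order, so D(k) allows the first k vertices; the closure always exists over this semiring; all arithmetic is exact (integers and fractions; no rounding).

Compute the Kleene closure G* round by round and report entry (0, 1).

D(0):
  [∞, 66, 39, 57, -∞]
  [58, ∞, 21, 65, 20]
  [77, 58, ∞, 84, 81]
  [77, 68, 20, ∞, 46]
  [9, -∞, 3, 42, ∞]
D(1):
  [∞, 66, 39, 57, -∞]
  [58, ∞, 39, 65, 20]
  [77, 66, ∞, 84, 81]
  [77, 68, 39, ∞, 46]
  [9, 9, 9, 42, ∞]
D(2):
  [∞, 66, 39, 65, 20]
  [58, ∞, 39, 65, 20]
  [77, 66, ∞, 84, 81]
  [77, 68, 39, ∞, 46]
  [9, 9, 9, 42, ∞]
D(3):
  [∞, 66, 39, 65, 39]
  [58, ∞, 39, 65, 39]
  [77, 66, ∞, 84, 81]
  [77, 68, 39, ∞, 46]
  [9, 9, 9, 42, ∞]
D(4):
  [∞, 66, 39, 65, 46]
  [65, ∞, 39, 65, 46]
  [77, 68, ∞, 84, 81]
  [77, 68, 39, ∞, 46]
  [42, 42, 39, 42, ∞]
D(5):
  [∞, 66, 39, 65, 46]
  [65, ∞, 39, 65, 46]
  [77, 68, ∞, 84, 81]
  [77, 68, 39, ∞, 46]
  [42, 42, 39, 42, ∞]
Answer: G*[0][1] = 66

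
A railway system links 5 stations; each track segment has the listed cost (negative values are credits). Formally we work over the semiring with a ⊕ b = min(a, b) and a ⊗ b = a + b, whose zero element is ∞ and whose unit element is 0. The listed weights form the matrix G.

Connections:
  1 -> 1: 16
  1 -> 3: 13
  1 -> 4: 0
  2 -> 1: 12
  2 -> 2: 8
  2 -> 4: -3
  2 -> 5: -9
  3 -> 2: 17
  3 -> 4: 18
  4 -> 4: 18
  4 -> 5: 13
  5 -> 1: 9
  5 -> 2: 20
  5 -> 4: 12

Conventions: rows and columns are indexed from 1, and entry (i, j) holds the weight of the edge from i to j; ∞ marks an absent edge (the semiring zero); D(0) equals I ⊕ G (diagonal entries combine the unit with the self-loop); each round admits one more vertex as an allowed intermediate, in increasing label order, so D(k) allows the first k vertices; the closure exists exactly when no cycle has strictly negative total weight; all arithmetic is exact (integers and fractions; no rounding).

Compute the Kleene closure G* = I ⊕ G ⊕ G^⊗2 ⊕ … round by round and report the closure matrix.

D(0):
  [0, ∞, 13, 0, ∞]
  [12, 0, ∞, -3, -9]
  [∞, 17, 0, 18, ∞]
  [∞, ∞, ∞, 0, 13]
  [9, 20, ∞, 12, 0]
D(1):
  [0, ∞, 13, 0, ∞]
  [12, 0, 25, -3, -9]
  [∞, 17, 0, 18, ∞]
  [∞, ∞, ∞, 0, 13]
  [9, 20, 22, 9, 0]
D(2):
  [0, ∞, 13, 0, ∞]
  [12, 0, 25, -3, -9]
  [29, 17, 0, 14, 8]
  [∞, ∞, ∞, 0, 13]
  [9, 20, 22, 9, 0]
D(3):
  [0, 30, 13, 0, 21]
  [12, 0, 25, -3, -9]
  [29, 17, 0, 14, 8]
  [∞, ∞, ∞, 0, 13]
  [9, 20, 22, 9, 0]
D(4):
  [0, 30, 13, 0, 13]
  [12, 0, 25, -3, -9]
  [29, 17, 0, 14, 8]
  [∞, ∞, ∞, 0, 13]
  [9, 20, 22, 9, 0]
D(5):
  [0, 30, 13, 0, 13]
  [0, 0, 13, -3, -9]
  [17, 17, 0, 14, 8]
  [22, 33, 35, 0, 13]
  [9, 20, 22, 9, 0]
Answer: G* = [[0, 30, 13, 0, 13], [0, 0, 13, -3, -9], [17, 17, 0, 14, 8], [22, 33, 35, 0, 13], [9, 20, 22, 9, 0]]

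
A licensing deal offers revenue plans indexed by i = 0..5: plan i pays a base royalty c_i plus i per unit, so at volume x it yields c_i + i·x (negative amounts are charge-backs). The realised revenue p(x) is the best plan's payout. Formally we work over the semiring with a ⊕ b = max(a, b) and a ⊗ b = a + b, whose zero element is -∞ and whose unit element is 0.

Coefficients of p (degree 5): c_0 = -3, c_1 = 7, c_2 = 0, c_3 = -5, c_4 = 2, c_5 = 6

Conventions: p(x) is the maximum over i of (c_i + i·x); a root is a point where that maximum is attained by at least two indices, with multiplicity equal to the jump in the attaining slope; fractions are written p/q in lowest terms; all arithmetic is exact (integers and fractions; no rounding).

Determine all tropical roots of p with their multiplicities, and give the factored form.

hull edge (i=0, c=-3) to (i=1, c=7): slope 10, span 1
hull edge (i=1, c=7) to (i=5, c=6): slope -1/4, span 4
Factored form: p(x) = 6 ⊗ (x ⊕ (-10)) ⊗ (x ⊕ 1/4) ⊗ (x ⊕ 1/4) ⊗ (x ⊕ 1/4) ⊗ (x ⊕ 1/4)
Answer: roots = -10 (mult 1), 1/4 (mult 4)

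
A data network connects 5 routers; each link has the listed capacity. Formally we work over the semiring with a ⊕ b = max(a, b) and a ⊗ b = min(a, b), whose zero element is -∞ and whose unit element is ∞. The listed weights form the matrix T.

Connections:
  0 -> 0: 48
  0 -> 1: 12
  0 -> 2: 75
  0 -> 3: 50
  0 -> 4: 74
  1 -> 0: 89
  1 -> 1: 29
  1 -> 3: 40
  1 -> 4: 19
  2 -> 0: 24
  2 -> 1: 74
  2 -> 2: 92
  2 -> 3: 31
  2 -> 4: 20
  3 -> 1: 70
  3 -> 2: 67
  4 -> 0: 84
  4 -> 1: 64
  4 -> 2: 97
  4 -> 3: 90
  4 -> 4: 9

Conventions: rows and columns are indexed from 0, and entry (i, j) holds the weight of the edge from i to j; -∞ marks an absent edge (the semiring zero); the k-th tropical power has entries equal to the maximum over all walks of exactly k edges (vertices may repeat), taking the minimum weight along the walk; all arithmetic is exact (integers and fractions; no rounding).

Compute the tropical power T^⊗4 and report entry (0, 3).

T^⊗2:
  [74, 74, 75, 74, 48]
  [48, 40, 75, 50, 74]
  [74, 74, 92, 40, 24]
  [70, 67, 67, 40, 20]
  [64, 74, 92, 50, 74]
T^⊗3:
  [74, 74, 75, 50, 74]
  [74, 74, 75, 74, 48]
  [74, 74, 92, 50, 74]
  [67, 67, 70, 50, 70]
  [74, 74, 92, 74, 64]
T^⊗4:
  [74, 74, 75, 74, 74]
  [74, 74, 75, 50, 74]
  [74, 74, 92, 74, 74]
  [70, 70, 70, 70, 67]
  [74, 74, 92, 64, 74]
Key observation: the optimum is the walk 0->4->0->4->3, with weight 74 min 84 min 74 min 90 = 74.
Optimal value attained by: walk 0->4->0->4->3.
Answer: (T^⊗4)[0][3] = 74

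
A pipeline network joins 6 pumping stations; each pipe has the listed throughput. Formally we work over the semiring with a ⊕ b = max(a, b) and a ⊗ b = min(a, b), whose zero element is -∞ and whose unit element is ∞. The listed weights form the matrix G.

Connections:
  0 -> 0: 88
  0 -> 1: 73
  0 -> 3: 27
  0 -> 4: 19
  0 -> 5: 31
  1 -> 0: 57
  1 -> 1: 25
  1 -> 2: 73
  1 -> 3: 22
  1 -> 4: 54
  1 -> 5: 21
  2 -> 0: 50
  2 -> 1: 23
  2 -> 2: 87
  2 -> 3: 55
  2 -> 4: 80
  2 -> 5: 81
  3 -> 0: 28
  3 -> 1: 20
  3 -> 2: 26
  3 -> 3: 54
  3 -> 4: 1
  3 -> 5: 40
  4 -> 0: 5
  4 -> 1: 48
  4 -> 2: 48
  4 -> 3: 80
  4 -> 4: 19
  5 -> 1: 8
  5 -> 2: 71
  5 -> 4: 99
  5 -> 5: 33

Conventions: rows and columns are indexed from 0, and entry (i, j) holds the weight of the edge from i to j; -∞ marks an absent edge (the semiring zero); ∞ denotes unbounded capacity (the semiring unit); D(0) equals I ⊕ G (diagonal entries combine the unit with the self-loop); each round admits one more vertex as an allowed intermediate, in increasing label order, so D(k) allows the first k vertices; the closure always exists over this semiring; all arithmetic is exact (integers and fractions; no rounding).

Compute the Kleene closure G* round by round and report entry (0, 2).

D(0):
  [∞, 73, -∞, 27, 19, 31]
  [57, ∞, 73, 22, 54, 21]
  [50, 23, ∞, 55, 80, 81]
  [28, 20, 26, ∞, 1, 40]
  [5, 48, 48, 80, ∞, -∞]
  [-∞, 8, 71, -∞, 99, ∞]
D(1):
  [∞, 73, -∞, 27, 19, 31]
  [57, ∞, 73, 27, 54, 31]
  [50, 50, ∞, 55, 80, 81]
  [28, 28, 26, ∞, 19, 40]
  [5, 48, 48, 80, ∞, 5]
  [-∞, 8, 71, -∞, 99, ∞]
D(2):
  [∞, 73, 73, 27, 54, 31]
  [57, ∞, 73, 27, 54, 31]
  [50, 50, ∞, 55, 80, 81]
  [28, 28, 28, ∞, 28, 40]
  [48, 48, 48, 80, ∞, 31]
  [8, 8, 71, 8, 99, ∞]
D(3):
  [∞, 73, 73, 55, 73, 73]
  [57, ∞, 73, 55, 73, 73]
  [50, 50, ∞, 55, 80, 81]
  [28, 28, 28, ∞, 28, 40]
  [48, 48, 48, 80, ∞, 48]
  [50, 50, 71, 55, 99, ∞]
D(4):
  [∞, 73, 73, 55, 73, 73]
  [57, ∞, 73, 55, 73, 73]
  [50, 50, ∞, 55, 80, 81]
  [28, 28, 28, ∞, 28, 40]
  [48, 48, 48, 80, ∞, 48]
  [50, 50, 71, 55, 99, ∞]
D(5):
  [∞, 73, 73, 73, 73, 73]
  [57, ∞, 73, 73, 73, 73]
  [50, 50, ∞, 80, 80, 81]
  [28, 28, 28, ∞, 28, 40]
  [48, 48, 48, 80, ∞, 48]
  [50, 50, 71, 80, 99, ∞]
D(6):
  [∞, 73, 73, 73, 73, 73]
  [57, ∞, 73, 73, 73, 73]
  [50, 50, ∞, 80, 81, 81]
  [40, 40, 40, ∞, 40, 40]
  [48, 48, 48, 80, ∞, 48]
  [50, 50, 71, 80, 99, ∞]
Answer: G*[0][2] = 73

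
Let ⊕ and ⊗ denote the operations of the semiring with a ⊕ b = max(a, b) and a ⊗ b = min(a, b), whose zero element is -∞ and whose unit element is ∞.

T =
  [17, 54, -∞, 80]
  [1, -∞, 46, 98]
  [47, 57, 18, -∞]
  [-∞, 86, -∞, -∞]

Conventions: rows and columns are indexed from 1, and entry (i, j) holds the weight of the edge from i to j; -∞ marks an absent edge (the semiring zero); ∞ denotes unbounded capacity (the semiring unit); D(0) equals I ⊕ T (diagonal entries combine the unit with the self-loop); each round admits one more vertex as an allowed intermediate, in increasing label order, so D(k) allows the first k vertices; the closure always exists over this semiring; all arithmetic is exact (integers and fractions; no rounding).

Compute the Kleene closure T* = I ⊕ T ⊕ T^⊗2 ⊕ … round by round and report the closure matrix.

D(0):
  [∞, 54, -∞, 80]
  [1, ∞, 46, 98]
  [47, 57, ∞, -∞]
  [-∞, 86, -∞, ∞]
D(1):
  [∞, 54, -∞, 80]
  [1, ∞, 46, 98]
  [47, 57, ∞, 47]
  [-∞, 86, -∞, ∞]
D(2):
  [∞, 54, 46, 80]
  [1, ∞, 46, 98]
  [47, 57, ∞, 57]
  [1, 86, 46, ∞]
D(3):
  [∞, 54, 46, 80]
  [46, ∞, 46, 98]
  [47, 57, ∞, 57]
  [46, 86, 46, ∞]
D(4):
  [∞, 80, 46, 80]
  [46, ∞, 46, 98]
  [47, 57, ∞, 57]
  [46, 86, 46, ∞]
Answer: T* = [[∞, 80, 46, 80], [46, ∞, 46, 98], [47, 57, ∞, 57], [46, 86, 46, ∞]]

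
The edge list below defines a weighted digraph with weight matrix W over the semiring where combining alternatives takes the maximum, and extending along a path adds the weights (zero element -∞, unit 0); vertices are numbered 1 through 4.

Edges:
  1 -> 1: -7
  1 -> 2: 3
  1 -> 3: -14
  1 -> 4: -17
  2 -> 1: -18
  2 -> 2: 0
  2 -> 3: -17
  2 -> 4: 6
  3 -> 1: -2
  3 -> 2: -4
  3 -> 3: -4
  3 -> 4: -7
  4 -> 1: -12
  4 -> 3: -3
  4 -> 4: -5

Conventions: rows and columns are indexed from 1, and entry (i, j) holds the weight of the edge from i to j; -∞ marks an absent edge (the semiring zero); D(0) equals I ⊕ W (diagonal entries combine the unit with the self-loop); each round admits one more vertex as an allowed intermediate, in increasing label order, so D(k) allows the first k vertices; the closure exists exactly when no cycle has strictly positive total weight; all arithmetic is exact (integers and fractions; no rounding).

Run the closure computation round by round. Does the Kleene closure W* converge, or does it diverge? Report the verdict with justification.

D(0):
  [0, 3, -14, -17]
  [-18, 0, -17, 6]
  [-2, -4, 0, -7]
  [-12, -∞, -3, 0]
D(1):
  [0, 3, -14, -17]
  [-18, 0, -17, 6]
  [-2, 1, 0, -7]
  [-12, -9, -3, 0]
D(2):
  [0, 3, -14, 9]
  [-18, 0, -17, 6]
  [-2, 1, 0, 7]
  [-12, -9, -3, 0]
Detection: at round 3, diagonal entry (4, 4) turns strictly positive.
Key observation: the cycle 4->3->1->2->4 has total weight (-3) + (-2) + 3 + 6, which is strictly positive.
Answer: DIVERGES — positive cycle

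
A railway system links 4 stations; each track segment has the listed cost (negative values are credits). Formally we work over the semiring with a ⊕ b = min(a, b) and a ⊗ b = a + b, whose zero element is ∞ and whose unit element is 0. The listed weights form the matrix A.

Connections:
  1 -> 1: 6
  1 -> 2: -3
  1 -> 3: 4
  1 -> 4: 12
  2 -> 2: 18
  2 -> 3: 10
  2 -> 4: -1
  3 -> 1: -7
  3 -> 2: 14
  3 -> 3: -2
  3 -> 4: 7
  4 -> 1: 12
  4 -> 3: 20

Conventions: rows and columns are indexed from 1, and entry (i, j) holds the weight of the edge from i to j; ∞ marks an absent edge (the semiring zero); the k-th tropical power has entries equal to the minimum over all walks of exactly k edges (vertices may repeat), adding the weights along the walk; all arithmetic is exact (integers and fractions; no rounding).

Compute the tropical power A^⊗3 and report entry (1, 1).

A^⊗2:
  [-3, 3, 2, -4]
  [3, 24, 8, 17]
  [-9, -10, -4, 5]
  [13, 9, 16, 24]
A^⊗3:
  [-5, -6, 0, 2]
  [1, 0, 6, 15]
  [-11, -12, -6, -11]
  [9, 10, 14, 8]
Key observation: the optimum is the walk 1->3->3->1, with weight 4 + (-2) + (-7) = -5.
Optimal value attained by: walk 1->3->3->1.
Answer: (A^⊗3)[1][1] = -5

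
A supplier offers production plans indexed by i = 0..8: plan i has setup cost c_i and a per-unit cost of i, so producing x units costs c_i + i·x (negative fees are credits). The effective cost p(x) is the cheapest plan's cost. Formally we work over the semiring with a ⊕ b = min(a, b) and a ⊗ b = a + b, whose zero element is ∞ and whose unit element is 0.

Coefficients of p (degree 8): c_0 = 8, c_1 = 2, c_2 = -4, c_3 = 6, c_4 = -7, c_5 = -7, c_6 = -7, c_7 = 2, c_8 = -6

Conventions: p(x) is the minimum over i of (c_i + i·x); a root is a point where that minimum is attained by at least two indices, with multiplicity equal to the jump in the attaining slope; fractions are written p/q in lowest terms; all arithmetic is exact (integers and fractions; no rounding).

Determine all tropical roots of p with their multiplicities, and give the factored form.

hull edge (i=0, c=8) to (i=2, c=-4): slope -6, span 2
hull edge (i=2, c=-4) to (i=4, c=-7): slope -3/2, span 2
hull edge (i=4, c=-7) to (i=6, c=-7): slope 0, span 2
hull edge (i=6, c=-7) to (i=8, c=-6): slope 1/2, span 2
Factored form: p(x) = -6 ⊗ (x ⊕ (-1/2)) ⊗ (x ⊕ (-1/2)) ⊗ (x ⊕ 0) ⊗ (x ⊕ 0) ⊗ (x ⊕ 3/2) ⊗ (x ⊕ 3/2) ⊗ (x ⊕ 6) ⊗ (x ⊕ 6)
Answer: roots = -1/2 (mult 2), 0 (mult 2), 3/2 (mult 2), 6 (mult 2)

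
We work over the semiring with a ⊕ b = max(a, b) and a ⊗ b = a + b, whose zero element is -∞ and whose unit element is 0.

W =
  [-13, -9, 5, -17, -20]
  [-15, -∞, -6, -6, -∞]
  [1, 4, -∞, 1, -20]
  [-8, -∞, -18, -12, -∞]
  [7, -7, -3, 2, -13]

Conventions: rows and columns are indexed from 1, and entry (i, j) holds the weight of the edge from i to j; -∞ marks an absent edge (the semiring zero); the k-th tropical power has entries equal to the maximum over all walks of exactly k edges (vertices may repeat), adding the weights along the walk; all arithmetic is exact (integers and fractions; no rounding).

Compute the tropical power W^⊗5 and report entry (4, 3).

W^⊗2:
  [6, 9, -8, 6, -15]
  [-5, -2, -10, -5, -26]
  [-7, -8, 6, -2, -19]
  [-17, -14, -3, -17, -28]
  [-2, 1, 12, -2, -13]
W^⊗3:
  [-2, -3, 11, 3, -14]
  [-9, -6, 0, -8, -25]
  [7, 10, -2, 7, -14]
  [-2, 1, -12, -2, -23]
  [13, 16, 3, 13, -8]
W^⊗4:
  [12, 15, 3, 12, -9]
  [1, 4, -4, 1, -20]
  [-1, 2, 12, 4, -13]
  [-10, -8, 3, -5, -22]
  [5, 7, 18, 10, -7]
W^⊗5:
  [4, 7, 17, 9, -8]
  [-3, 0, 6, -2, -19]
  [13, 16, 4, 13, -8]
  [4, 7, -5, 4, -17]
  [19, 22, 10, 19, -2]
Key observation: the optimum is the walk 4->1->3->4->1->3, with weight (-8) + 5 + 1 + (-8) + 5 = -5.
Optimal value attained by: walk 4->1->3->4->1->3.
Answer: (W^⊗5)[4][3] = -5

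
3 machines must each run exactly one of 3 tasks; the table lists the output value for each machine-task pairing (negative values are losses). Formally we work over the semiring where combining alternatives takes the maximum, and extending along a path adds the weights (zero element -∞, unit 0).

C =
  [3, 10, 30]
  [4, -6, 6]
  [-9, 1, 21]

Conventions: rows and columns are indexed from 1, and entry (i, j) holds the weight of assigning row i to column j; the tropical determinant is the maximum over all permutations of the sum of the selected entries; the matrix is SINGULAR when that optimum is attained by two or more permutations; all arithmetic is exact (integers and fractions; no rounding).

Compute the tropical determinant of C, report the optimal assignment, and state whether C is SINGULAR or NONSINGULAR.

σ = (1, 2, 3): 3 + (-6) + 21 = 18
σ = (1, 3, 2): 3 + 6 + 1 = 10
σ = (2, 1, 3): 10 + 4 + 21 = 35
σ = (2, 3, 1): 10 + 6 + (-9) = 7
σ = (3, 1, 2): 30 + 4 + 1 = 35
σ = (3, 2, 1): 30 + (-6) + (-9) = 15
Optimal value attained by: σ = (2, 1, 3).
Answer: det⊕(C) = 35; verdict: SINGULAR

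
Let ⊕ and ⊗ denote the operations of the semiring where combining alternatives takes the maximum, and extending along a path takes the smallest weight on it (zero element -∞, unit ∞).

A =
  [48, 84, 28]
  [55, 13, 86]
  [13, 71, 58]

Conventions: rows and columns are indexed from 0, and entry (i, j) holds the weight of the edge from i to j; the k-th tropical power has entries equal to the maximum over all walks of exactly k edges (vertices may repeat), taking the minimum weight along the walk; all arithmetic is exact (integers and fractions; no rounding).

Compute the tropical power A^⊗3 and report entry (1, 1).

A^⊗2:
  [55, 48, 84]
  [48, 71, 58]
  [55, 58, 71]
A^⊗3:
  [48, 71, 58]
  [55, 58, 71]
  [55, 71, 58]
Key observation: the optimum is the walk 1->2->2->1, with weight 86 min 58 min 71 = 58.
Optimal value attained by: walk 1->2->2->1.
Answer: (A^⊗3)[1][1] = 58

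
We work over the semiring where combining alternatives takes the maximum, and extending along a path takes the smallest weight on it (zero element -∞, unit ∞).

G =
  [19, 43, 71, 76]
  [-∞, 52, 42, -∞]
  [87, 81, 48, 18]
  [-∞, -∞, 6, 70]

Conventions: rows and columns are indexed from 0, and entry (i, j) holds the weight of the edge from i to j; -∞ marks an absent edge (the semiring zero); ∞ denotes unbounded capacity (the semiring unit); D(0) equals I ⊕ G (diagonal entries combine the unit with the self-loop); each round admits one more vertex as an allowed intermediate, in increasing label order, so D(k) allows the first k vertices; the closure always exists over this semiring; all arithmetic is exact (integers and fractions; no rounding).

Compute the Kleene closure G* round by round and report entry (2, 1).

D(0):
  [∞, 43, 71, 76]
  [-∞, ∞, 42, -∞]
  [87, 81, ∞, 18]
  [-∞, -∞, 6, ∞]
D(1):
  [∞, 43, 71, 76]
  [-∞, ∞, 42, -∞]
  [87, 81, ∞, 76]
  [-∞, -∞, 6, ∞]
D(2):
  [∞, 43, 71, 76]
  [-∞, ∞, 42, -∞]
  [87, 81, ∞, 76]
  [-∞, -∞, 6, ∞]
D(3):
  [∞, 71, 71, 76]
  [42, ∞, 42, 42]
  [87, 81, ∞, 76]
  [6, 6, 6, ∞]
D(4):
  [∞, 71, 71, 76]
  [42, ∞, 42, 42]
  [87, 81, ∞, 76]
  [6, 6, 6, ∞]
Answer: G*[2][1] = 81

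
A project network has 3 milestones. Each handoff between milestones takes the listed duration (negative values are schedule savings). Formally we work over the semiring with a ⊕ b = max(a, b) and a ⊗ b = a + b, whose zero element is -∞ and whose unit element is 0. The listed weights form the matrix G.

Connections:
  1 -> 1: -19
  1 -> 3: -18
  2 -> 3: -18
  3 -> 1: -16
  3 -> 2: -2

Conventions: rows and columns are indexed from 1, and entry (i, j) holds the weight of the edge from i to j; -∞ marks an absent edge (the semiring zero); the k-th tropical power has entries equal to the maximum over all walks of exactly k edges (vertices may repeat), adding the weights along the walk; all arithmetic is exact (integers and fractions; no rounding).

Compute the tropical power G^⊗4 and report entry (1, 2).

G^⊗2:
  [-34, -20, -37]
  [-34, -20, -∞]
  [-35, -∞, -20]
G^⊗3:
  [-53, -39, -38]
  [-53, -∞, -38]
  [-36, -22, -53]
G^⊗4:
  [-54, -40, -57]
  [-54, -40, -71]
  [-55, -55, -40]
Key observation: the optimum is the walk 1->3->2->3->2, with weight (-18) + (-2) + (-18) + (-2) = -40.
Optimal value attained by: walk 1->3->2->3->2.
Answer: (G^⊗4)[1][2] = -40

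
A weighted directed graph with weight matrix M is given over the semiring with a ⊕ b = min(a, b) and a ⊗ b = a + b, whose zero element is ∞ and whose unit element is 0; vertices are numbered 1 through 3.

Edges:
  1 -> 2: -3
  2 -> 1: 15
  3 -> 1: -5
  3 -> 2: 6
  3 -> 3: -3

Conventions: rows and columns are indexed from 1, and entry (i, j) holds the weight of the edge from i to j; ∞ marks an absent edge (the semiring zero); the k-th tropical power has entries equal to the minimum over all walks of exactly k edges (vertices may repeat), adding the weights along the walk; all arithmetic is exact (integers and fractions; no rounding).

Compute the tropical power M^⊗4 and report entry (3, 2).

M^⊗2:
  [12, ∞, ∞]
  [∞, 12, ∞]
  [-8, -8, -6]
M^⊗3:
  [∞, 9, ∞]
  [27, ∞, ∞]
  [-11, -11, -9]
M^⊗4:
  [24, ∞, ∞]
  [∞, 24, ∞]
  [-14, -14, -12]
Key observation: the optimum is the walk 3->3->3->1->2, with weight (-3) + (-3) + (-5) + (-3) = -14.
Optimal value attained by: walk 3->3->3->1->2.
Answer: (M^⊗4)[3][2] = -14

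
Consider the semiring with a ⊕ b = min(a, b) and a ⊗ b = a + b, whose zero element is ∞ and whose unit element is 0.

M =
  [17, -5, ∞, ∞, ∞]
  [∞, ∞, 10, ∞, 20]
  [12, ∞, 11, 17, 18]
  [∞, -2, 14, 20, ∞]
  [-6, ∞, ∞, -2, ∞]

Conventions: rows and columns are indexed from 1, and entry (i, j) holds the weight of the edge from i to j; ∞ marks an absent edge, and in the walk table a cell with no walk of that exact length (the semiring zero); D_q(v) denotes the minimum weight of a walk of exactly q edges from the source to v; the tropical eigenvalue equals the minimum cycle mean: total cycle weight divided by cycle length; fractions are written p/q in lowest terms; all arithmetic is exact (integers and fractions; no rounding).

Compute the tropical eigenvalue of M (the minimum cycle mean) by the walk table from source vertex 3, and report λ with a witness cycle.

q=0: [∞, ∞, 0, ∞, ∞]
q=1: [12, ∞, 11, 17, 18]
q=2: [12, 7, 22, 16, 29]
q=3: [23, 7, 17, 27, 27]
q=4: [21, 18, 17, 25, 27]
q=5: [21, 16, 28, 25, 35]
Optimal cycle mean attained by: cycle 1->2->5->1, total (-5) + 20 + (-6), length 3.
Answer: λ = 3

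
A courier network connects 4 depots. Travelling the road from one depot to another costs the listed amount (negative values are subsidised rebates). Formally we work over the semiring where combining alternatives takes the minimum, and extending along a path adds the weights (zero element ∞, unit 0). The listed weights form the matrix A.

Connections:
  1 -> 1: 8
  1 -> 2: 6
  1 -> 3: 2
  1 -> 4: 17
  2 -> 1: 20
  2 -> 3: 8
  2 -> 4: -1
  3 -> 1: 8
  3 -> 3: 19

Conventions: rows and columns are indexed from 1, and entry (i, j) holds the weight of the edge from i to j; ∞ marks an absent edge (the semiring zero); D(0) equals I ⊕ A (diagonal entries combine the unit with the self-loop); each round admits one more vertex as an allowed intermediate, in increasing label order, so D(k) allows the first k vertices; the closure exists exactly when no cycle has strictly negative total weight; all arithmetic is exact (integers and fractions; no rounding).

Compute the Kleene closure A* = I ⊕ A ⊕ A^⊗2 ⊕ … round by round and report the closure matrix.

D(0):
  [0, 6, 2, 17]
  [20, 0, 8, -1]
  [8, ∞, 0, ∞]
  [∞, ∞, ∞, 0]
D(1):
  [0, 6, 2, 17]
  [20, 0, 8, -1]
  [8, 14, 0, 25]
  [∞, ∞, ∞, 0]
D(2):
  [0, 6, 2, 5]
  [20, 0, 8, -1]
  [8, 14, 0, 13]
  [∞, ∞, ∞, 0]
D(3):
  [0, 6, 2, 5]
  [16, 0, 8, -1]
  [8, 14, 0, 13]
  [∞, ∞, ∞, 0]
D(4):
  [0, 6, 2, 5]
  [16, 0, 8, -1]
  [8, 14, 0, 13]
  [∞, ∞, ∞, 0]
Answer: A* = [[0, 6, 2, 5], [16, 0, 8, -1], [8, 14, 0, 13], [∞, ∞, ∞, 0]]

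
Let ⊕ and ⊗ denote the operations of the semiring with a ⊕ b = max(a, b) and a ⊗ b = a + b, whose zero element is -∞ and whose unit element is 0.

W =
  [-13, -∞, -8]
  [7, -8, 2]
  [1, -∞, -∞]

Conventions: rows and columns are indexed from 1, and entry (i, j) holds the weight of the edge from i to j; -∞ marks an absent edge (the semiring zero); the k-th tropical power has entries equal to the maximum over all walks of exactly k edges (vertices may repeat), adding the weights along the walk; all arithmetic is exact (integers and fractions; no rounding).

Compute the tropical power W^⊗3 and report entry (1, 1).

W^⊗2:
  [-7, -∞, -21]
  [3, -16, -1]
  [-12, -∞, -7]
W^⊗3:
  [-20, -∞, -15]
  [0, -24, -5]
  [-6, -∞, -20]
Key observation: the optimum is the walk 1->1->3->1, with weight (-13) + (-8) + 1 = -20.
Optimal value attained by: walk 1->1->3->1.
Answer: (W^⊗3)[1][1] = -20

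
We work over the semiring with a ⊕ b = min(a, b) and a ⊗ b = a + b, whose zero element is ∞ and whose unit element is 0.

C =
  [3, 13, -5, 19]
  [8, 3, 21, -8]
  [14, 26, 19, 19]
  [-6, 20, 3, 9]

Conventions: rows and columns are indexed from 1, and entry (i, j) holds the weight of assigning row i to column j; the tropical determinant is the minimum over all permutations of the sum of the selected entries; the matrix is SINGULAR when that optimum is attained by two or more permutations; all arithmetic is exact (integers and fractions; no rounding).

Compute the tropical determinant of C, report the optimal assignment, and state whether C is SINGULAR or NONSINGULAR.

σ = (1, 2, 3, 4): 3 + 3 + 19 + 9 = 34
σ = (1, 2, 4, 3): 3 + 3 + 19 + 3 = 28
σ = (1, 3, 2, 4): 3 + 21 + 26 + 9 = 59
σ = (1, 3, 4, 2): 3 + 21 + 19 + 20 = 63
σ = (1, 4, 2, 3): 3 + (-8) + 26 + 3 = 24
σ = (1, 4, 3, 2): 3 + (-8) + 19 + 20 = 34
σ = (2, 1, 3, 4): 13 + 8 + 19 + 9 = 49
σ = (2, 1, 4, 3): 13 + 8 + 19 + 3 = 43
σ = (2, 3, 1, 4): 13 + 21 + 14 + 9 = 57
σ = (2, 3, 4, 1): 13 + 21 + 19 + (-6) = 47
σ = (2, 4, 1, 3): 13 + (-8) + 14 + 3 = 22
σ = (2, 4, 3, 1): 13 + (-8) + 19 + (-6) = 18
σ = (3, 1, 2, 4): (-5) + 8 + 26 + 9 = 38
σ = (3, 1, 4, 2): (-5) + 8 + 19 + 20 = 42
σ = (3, 2, 1, 4): (-5) + 3 + 14 + 9 = 21
σ = (3, 2, 4, 1): (-5) + 3 + 19 + (-6) = 11
σ = (3, 4, 1, 2): (-5) + (-8) + 14 + 20 = 21
σ = (3, 4, 2, 1): (-5) + (-8) + 26 + (-6) = 7
σ = (4, 1, 2, 3): 19 + 8 + 26 + 3 = 56
σ = (4, 1, 3, 2): 19 + 8 + 19 + 20 = 66
σ = (4, 2, 1, 3): 19 + 3 + 14 + 3 = 39
σ = (4, 2, 3, 1): 19 + 3 + 19 + (-6) = 35
σ = (4, 3, 1, 2): 19 + 21 + 14 + 20 = 74
σ = (4, 3, 2, 1): 19 + 21 + 26 + (-6) = 60
Optimal value attained by: σ = (3, 4, 2, 1).
Answer: det⊕(C) = 7; verdict: NONSINGULAR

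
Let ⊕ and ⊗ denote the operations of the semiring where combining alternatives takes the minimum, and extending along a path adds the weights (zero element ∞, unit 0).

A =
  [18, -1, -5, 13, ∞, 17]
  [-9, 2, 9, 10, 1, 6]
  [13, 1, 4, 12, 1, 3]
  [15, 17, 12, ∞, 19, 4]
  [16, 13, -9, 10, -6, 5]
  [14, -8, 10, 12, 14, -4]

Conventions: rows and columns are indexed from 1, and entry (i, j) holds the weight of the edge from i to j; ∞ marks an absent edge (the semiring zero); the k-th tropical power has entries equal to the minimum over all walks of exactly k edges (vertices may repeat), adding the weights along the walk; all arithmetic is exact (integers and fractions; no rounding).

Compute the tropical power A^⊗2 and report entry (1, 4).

A^⊗2:
  [-10, -4, -1, 7, -4, -2]
  [-7, -10, -14, 4, -5, 2]
  [-8, -5, -8, 11, -5, -1]
  [8, -4, 10, 16, 13, 0]
  [4, -8, -15, 3, -12, -6]
  [-17, -12, 1, 2, -7, -8]
Key observation: the optimum is the walk 1->3->4, with weight (-5) + 12 = 7.
Optimal value attained by: walk 1->3->4.
Answer: (A^⊗2)[1][4] = 7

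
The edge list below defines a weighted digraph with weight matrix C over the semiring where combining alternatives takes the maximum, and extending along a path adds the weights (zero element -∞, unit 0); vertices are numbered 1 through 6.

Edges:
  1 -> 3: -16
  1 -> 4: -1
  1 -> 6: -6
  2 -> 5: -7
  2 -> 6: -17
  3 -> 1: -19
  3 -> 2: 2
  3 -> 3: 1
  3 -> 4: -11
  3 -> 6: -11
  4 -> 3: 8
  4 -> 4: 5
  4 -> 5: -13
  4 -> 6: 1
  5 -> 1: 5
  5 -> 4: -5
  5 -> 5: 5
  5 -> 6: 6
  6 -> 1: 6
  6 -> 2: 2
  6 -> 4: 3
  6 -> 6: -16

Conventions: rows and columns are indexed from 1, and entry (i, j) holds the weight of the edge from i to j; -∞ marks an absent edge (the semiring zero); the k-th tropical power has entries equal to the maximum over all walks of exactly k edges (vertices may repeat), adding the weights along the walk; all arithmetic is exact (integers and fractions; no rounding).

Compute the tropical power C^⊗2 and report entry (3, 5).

C^⊗2:
  [0, -4, 7, 4, -14, 0]
  [-2, -15, -∞, -12, -2, -1]
  [-5, 3, 2, -6, -5, -10]
  [7, 10, 13, 10, -8, 6]
  [12, 8, 3, 9, 10, 11]
  [-10, -14, 11, 8, -5, 4]
Key observation: the optimum is the walk 3->2->5, with weight 2 + (-7) = -5.
Optimal value attained by: walk 3->2->5.
Answer: (C^⊗2)[3][5] = -5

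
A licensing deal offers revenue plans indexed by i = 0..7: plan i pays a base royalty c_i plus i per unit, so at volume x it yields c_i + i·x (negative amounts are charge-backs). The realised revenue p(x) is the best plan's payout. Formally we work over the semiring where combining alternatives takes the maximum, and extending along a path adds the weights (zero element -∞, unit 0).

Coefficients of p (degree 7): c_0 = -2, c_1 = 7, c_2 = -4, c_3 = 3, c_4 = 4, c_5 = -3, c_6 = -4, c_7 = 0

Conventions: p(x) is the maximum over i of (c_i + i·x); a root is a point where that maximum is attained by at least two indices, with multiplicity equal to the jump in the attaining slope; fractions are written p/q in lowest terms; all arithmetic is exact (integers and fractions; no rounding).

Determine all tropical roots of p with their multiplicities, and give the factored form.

hull edge (i=0, c=-2) to (i=1, c=7): slope 9, span 1
hull edge (i=1, c=7) to (i=4, c=4): slope -1, span 3
hull edge (i=4, c=4) to (i=7, c=0): slope -4/3, span 3
Factored form: p(x) = 0 ⊗ (x ⊕ (-9)) ⊗ (x ⊕ 1) ⊗ (x ⊕ 1) ⊗ (x ⊕ 1) ⊗ (x ⊕ 4/3) ⊗ (x ⊕ 4/3) ⊗ (x ⊕ 4/3)
Answer: roots = -9 (mult 1), 1 (mult 3), 4/3 (mult 3)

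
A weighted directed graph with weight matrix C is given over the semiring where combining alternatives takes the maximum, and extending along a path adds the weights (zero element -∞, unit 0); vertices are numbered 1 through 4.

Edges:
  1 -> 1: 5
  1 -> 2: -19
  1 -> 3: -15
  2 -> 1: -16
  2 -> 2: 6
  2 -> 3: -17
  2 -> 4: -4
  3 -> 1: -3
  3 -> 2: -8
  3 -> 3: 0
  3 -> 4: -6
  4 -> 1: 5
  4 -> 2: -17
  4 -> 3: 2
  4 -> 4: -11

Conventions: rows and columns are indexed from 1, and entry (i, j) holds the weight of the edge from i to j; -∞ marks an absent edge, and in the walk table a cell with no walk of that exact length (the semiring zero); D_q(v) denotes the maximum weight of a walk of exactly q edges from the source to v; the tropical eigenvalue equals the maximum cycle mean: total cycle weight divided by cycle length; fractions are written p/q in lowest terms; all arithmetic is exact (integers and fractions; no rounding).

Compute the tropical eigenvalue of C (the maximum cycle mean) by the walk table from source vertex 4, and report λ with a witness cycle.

q=0: [-∞, -∞, -∞, 0]
q=1: [5, -17, 2, -11]
q=2: [10, -6, 2, -4]
q=3: [15, 0, 2, -4]
q=4: [20, 6, 2, -4]
Optimal cycle mean attained by: cycle 2->2, total 6, length 1.
Answer: λ = 6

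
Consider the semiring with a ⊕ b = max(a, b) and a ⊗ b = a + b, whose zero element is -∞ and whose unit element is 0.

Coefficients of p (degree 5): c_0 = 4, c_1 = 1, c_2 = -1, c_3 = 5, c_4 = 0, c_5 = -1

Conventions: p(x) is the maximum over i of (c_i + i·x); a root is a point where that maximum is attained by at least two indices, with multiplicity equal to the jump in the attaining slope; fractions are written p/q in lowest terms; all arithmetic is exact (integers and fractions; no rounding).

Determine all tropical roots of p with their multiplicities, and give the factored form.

hull edge (i=0, c=4) to (i=3, c=5): slope 1/3, span 3
hull edge (i=3, c=5) to (i=5, c=-1): slope -3, span 2
Factored form: p(x) = -1 ⊗ (x ⊕ (-1/3)) ⊗ (x ⊕ (-1/3)) ⊗ (x ⊕ (-1/3)) ⊗ (x ⊕ 3) ⊗ (x ⊕ 3)
Answer: roots = -1/3 (mult 3), 3 (mult 2)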